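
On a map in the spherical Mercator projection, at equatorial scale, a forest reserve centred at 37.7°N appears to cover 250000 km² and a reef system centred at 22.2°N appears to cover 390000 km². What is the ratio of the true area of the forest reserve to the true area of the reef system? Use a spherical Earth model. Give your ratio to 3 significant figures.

On Mercator the areal scale is sec²φ, so true area = apparent × cos²φ.
True area of forest reserve: 250000 × cos²(37.7°) = 250000 × 0.6260 = 156500 km².
True area of reef system: 390000 × cos²(22.2°) = 390000 × 0.8572 = 334300 km².
Ratio = 156500 / 334300 ≈ 0.468.

0.468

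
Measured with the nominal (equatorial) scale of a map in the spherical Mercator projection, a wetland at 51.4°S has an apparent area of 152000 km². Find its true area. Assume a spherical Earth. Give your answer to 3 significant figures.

For Mercator, h = k = sec φ (a conformal cylindrical projection has a single point scale, 1/cos φ).
Areal scale = k² = sec²φ = 1/cos²(51.4°) = 1/0.6239² = 2.569.
True area = apparent / (areal scale) = 152000 / 2.569 ≈ 59200 km².

59200 km²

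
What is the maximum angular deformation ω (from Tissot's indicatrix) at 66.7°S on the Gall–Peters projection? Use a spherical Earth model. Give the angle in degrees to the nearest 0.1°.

Gall–Peters is a cylindrical equal-area projection with standard parallels at ±45°. Cylindrical equal-area (φ₀ = 45°): h = cos φ / cos 45° along meridians, k = cos 45° / cos φ along parallels; h·k = 1.
At 66.7°: h = 0.5594, k = 1.788; principal scales a = 1.788, b = 0.5594.
sin(ω/2) = (a − b)/(a + b) = 1.228/2.347 = 0.5233, so ω = 2 arcsin(0.5233) ≈ 63.1°.

63.1°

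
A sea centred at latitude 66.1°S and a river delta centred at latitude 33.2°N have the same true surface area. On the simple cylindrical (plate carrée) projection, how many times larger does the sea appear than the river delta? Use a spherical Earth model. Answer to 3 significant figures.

Plate carrée maps x = Rλ, y = Rφ. The meridian scale is h = 1 and the parallel scale is k = 1/cos φ = sec φ.
Areal scale at 66.1°: h·k = 1.000 × 2.468 = 2.468.
Areal scale at 33.2°: h·k = 1.000 × 1.195 = 1.195.
Ratio = 2.468/1.195 ≈ 2.07.

2.07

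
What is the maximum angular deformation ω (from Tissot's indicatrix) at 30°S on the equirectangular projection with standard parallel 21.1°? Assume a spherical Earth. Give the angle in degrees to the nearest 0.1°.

4.3°

With standard parallel φ₀ = 21.1°, the equirectangular projection gives x = Rλ cos φ₀, y = Rφ, so h = 1 and k = cos 21.1° / cos φ.
At 30°: h = 1.000, k = 1.077; principal scales a = 1.077, b = 1.000.
sin(ω/2) = (a − b)/(a + b) = 0.07728/2.077 = 0.03720, so ω = 2 arcsin(0.03720) ≈ 4.3°.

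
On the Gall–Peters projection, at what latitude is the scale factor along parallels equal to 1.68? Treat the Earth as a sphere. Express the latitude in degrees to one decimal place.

65.1°

Gall–Peters is a cylindrical equal-area projection with standard parallels at ±45°. A cylindrical equal-area projection with standard parallel φ₀ has meridian scale h = cos φ / cos φ₀ and parallel scale k = cos φ₀ / cos φ (so areas are preserved, h·k = 1).
k = cos φ₀ / cos φ = 1.68  ⇒  cos φ = cos 45° / 1.68 = 0.4209.
φ = arccos(0.4209) ≈ 65.1°.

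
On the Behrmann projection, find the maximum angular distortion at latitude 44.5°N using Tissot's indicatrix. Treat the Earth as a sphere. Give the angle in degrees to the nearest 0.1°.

22.1°

Behrmann is a cylindrical equal-area projection with standard parallels at ±30°. A cylindrical equal-area projection with standard parallel φ₀ has meridian scale h = cos φ / cos φ₀ and parallel scale k = cos φ₀ / cos φ (so areas are preserved, h·k = 1).
At 44.5°: h = 0.8236, k = 1.214; principal scales a = 1.214, b = 0.8236.
sin(ω/2) = (a − b)/(a + b) = 0.3906/2.038 = 0.1917, so ω = 2 arcsin(0.1917) ≈ 22.1°.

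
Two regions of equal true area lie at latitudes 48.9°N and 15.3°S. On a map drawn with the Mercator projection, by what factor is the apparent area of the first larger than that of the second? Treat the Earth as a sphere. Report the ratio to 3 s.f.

On Mercator, area is exaggerated by sec²φ = 1/cos²φ.
At 48.9°: sec²(48.9°) = 1/0.6574² = 2.314.
At 15.3°: sec²(15.3°) = 1/0.9646² = 1.075.
Ratio = 2.314/1.075 = cos²(15.3°)/cos²(48.9°) ≈ 2.15.

2.15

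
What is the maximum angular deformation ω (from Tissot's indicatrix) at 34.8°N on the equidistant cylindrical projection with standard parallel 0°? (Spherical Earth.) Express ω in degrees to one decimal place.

Plate carrée maps x = Rλ, y = Rφ. The meridian scale is h = 1 and the parallel scale is k = 1/cos φ = sec φ.
At 34.8°: h = 1.000, k = 1.218; principal scales a = 1.218, b = 1.000.
sin(ω/2) = (a − b)/(a + b) = 0.2178/2.218 = 0.09821, so ω = 2 arcsin(0.09821) ≈ 11.3°.

11.3°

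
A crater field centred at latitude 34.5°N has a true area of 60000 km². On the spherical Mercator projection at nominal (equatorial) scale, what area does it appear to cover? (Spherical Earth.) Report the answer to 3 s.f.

88300 km²

The Mercator projection is conformal; its linear scale factor is the same in every direction and equals sec φ = 1/cos φ.
Areal scale = k² = sec²φ = 1/cos²(34.5°) = 1/0.8241² = 1.472.
Apparent area = 60000 × 1.472 ≈ 88300 km².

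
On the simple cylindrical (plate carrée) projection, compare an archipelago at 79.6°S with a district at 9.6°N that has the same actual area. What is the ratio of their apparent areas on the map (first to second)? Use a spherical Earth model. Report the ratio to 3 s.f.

For the equirectangular projection with φ₀ = 0 (plate carrée), h = 1 along meridians and k = sec φ along parallels.
Areal scale at 79.6°: h·k = 1.000 × 5.540 = 5.540.
Areal scale at 9.6°: h·k = 1.000 × 1.014 = 1.014.
Ratio = 5.540/1.014 ≈ 5.46.

5.46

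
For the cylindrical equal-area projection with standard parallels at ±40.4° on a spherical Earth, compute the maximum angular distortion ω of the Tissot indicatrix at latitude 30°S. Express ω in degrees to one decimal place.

For cylindrical equal-area with standard parallel φ₀, h = cos φ / cos φ₀ and k = cos φ₀ / cos φ, so h·k = 1.
At 30°: h = 1.137, k = 0.8793; principal scales a = 1.137, b = 0.8793.
sin(ω/2) = (a − b)/(a + b) = 0.2579/2.017 = 0.1279, so ω = 2 arcsin(0.1279) ≈ 14.7°.

14.7°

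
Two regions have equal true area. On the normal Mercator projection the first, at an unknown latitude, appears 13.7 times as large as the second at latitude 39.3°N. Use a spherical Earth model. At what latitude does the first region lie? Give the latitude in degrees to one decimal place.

Mercator areal scale is sec²φ, so apparent-area ratio = sec²φ₁ / sec²φ₂ = cos²φ₂ / cos²φ₁.
cos²φ₂ / cos²φ₁ = 13.7  ⇒  cos φ₁ = cos 39.3° / √13.7 = 0.7738/3.701 = 0.2091.
φ₁ = arccos(0.2091) ≈ 77.9°.

77.9°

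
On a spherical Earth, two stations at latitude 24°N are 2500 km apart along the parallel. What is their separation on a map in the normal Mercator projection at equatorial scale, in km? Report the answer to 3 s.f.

2740 km

The Mercator projection is conformal; its linear scale factor is the same in every direction and equals sec φ = 1/cos φ.
Along the parallel, k = sec 24° = 1/0.9135 = 1.095.
Map distance = 2500 × 1.095 ≈ 2740 km.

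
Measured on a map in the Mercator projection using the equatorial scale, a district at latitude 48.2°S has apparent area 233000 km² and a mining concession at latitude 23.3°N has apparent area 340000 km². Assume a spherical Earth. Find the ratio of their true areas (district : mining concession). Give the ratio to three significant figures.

Since Mercator area scale is 1/cos²φ, the true area equals the apparent area multiplied by cos²φ.
True area of district: 233000 × cos²(48.2°) = 233000 × 0.4443 = 103500 km².
True area of mining concession: 340000 × cos²(23.3°) = 340000 × 0.8435 = 286800 km².
Ratio = 103500 / 286800 ≈ 0.361.

0.361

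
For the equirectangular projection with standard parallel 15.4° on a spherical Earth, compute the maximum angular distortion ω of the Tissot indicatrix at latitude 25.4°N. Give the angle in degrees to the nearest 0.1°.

3.7°

In the equirectangular projection with standard parallel φ₀ = 15.4° (x = Rλ cos φ₀, y = Rφ), meridians are true-scale (h = 1) and the parallel scale is k = cos φ₀ / cos φ.
At 25.4°: h = 1.000, k = 1.067; principal scales a = 1.067, b = 1.000.
sin(ω/2) = (a − b)/(a + b) = 0.06726/2.067 = 0.03254, so ω = 2 arcsin(0.03254) ≈ 3.7°.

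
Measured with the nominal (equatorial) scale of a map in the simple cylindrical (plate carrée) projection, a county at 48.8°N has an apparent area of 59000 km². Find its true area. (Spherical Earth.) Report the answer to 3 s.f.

38900 km²

In the plate carrée (x = Rλ, y = Rφ), meridians are true-scale (h = 1) and parallels are stretched by k = sec φ.
Areal scale = h·k = 1 × sec φ; at 48.8°, h = 1.000, k = 1.518, so h·k = 1.518.
True area = apparent / (areal scale) = 59000 / 1.518 ≈ 38900 km².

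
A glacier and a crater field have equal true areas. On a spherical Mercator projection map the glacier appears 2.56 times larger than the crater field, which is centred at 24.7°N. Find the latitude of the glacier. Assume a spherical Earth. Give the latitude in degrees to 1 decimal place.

55.4°

On Mercator, (apparent₁)/(apparent₂) = sec²φ₁ / sec²φ₂ when true areas are equal.
cos²φ₂ / cos²φ₁ = 2.56  ⇒  cos φ₁ = cos 24.7° / √2.56 = 0.9085/1.600 = 0.5678.
φ₁ = arccos(0.5678) ≈ 55.4°.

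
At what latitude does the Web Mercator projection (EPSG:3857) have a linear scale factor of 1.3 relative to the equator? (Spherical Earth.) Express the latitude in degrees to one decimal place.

Mercator scale is k = sec φ = 1/cos φ.
1/cos φ = 1.3  ⇒  cos φ = 0.7692  ⇒  φ = arccos(0.7692) ≈ 39.7°.

39.7°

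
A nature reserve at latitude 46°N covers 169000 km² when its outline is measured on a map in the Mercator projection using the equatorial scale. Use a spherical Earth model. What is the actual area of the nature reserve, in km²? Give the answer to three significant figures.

81600 km²

The Mercator projection is conformal; its linear scale factor is the same in every direction and equals sec φ = 1/cos φ.
Areal scale = k² = sec²φ = 1/cos²(46°) = 1/0.6947² = 2.072.
True area = apparent / (areal scale) = 169000 / 2.072 ≈ 81600 km².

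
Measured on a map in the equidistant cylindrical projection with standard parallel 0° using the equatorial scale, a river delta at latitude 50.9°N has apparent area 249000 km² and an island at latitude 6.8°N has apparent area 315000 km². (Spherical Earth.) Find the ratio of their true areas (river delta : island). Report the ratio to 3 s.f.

0.502

Plate carrée has h = 1 and k = sec φ, giving areal scale sec φ; true area = (apparent area) · cos φ.
True area of river delta: 249000 × cos(50.9°) = 249000 × 0.6307 = 157000 km².
True area of island: 315000 × cos(6.8°) = 315000 × 0.9930 = 312800 km².
Ratio = 157000 / 312800 ≈ 0.502.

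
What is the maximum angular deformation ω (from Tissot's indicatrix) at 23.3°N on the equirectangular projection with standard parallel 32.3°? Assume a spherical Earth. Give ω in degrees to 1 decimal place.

4.8°

With standard parallel φ₀ = 32.3°, the equirectangular projection gives x = Rλ cos φ₀, y = Rφ, so h = 1 and k = cos 32.3° / cos φ.
At 23.3°: h = 1.000, k = 0.9203; principal scales a = 1.000, b = 0.9203.
sin(ω/2) = (a − b)/(a + b) = 0.07968/1.920 = 0.04149, so ω = 2 arcsin(0.04149) ≈ 4.8°.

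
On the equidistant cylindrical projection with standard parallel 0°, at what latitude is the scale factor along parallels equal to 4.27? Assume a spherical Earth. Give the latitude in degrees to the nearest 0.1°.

Plate carrée: h = 1, k = sec φ along parallels.
sec φ = 4.27  ⇒  cos φ = 0.2342  ⇒  φ ≈ 76.5°.

76.5°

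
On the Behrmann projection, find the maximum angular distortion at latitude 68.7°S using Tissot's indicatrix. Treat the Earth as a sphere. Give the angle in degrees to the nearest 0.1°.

89.0°

The Behrmann projection is cylindrical equal-area with φ₀ = 30°. A cylindrical equal-area projection with standard parallel φ₀ has meridian scale h = cos φ / cos φ₀ and parallel scale k = cos φ₀ / cos φ (so areas are preserved, h·k = 1).
At 68.7°: h = 0.4194, k = 2.384; principal scales a = 2.384, b = 0.4194.
sin(ω/2) = (a − b)/(a + b) = 1.965/2.804 = 0.7008, so ω = 2 arcsin(0.7008) ≈ 89.0°.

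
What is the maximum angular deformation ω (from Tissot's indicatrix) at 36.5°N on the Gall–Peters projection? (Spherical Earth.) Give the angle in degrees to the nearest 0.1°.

Gall–Peters is a cylindrical equal-area projection with standard parallels at ±45°. Cylindrical equal-area (φ₀ = 45°): h = cos φ / cos 45° along meridians, k = cos 45° / cos φ along parallels; h·k = 1.
At 36.5°: h = 1.137, k = 0.8796; principal scales a = 1.137, b = 0.8796.
sin(ω/2) = (a − b)/(a + b) = 0.2572/2.016 = 0.1275, so ω = 2 arcsin(0.1275) ≈ 14.7°.

14.7°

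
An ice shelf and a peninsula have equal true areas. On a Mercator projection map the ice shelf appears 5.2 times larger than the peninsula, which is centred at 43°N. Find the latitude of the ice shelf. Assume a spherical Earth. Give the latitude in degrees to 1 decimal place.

71.3°

On Mercator, (apparent₁)/(apparent₂) = sec²φ₁ / sec²φ₂ when true areas are equal.
cos²φ₂ / cos²φ₁ = 5.2  ⇒  cos φ₁ = cos 43° / √5.2 = 0.7314/2.280 = 0.3207.
φ₁ = arccos(0.3207) ≈ 71.3°.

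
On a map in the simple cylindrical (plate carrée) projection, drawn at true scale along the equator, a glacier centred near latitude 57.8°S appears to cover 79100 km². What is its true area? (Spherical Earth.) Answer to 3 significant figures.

42200 km²

Plate carrée maps x = Rλ, y = Rφ. The meridian scale is h = 1 and the parallel scale is k = 1/cos φ = sec φ.
Areal scale = h·k = 1 × sec φ; at 57.8°, h = 1.000, k = 1.877, so h·k = 1.877.
True area = apparent / (areal scale) = 79100 / 1.877 ≈ 42200 km².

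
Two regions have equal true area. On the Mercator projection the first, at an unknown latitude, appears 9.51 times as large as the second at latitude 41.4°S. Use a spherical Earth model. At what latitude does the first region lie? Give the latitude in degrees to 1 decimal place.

For equal true areas on Mercator, apparent areas scale as sec²φ, so the ratio is cos²φ₂ / cos²φ₁.
cos²φ₂ / cos²φ₁ = 9.51  ⇒  cos φ₁ = cos 41.4° / √9.51 = 0.7501/3.084 = 0.2432.
φ₁ = arccos(0.2432) ≈ 75.9°.

75.9°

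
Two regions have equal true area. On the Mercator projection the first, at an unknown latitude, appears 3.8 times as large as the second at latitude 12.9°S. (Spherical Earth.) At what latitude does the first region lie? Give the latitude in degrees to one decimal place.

For equal true areas on Mercator, apparent areas scale as sec²φ, so the ratio is cos²φ₂ / cos²φ₁.
cos²φ₂ / cos²φ₁ = 3.8  ⇒  cos φ₁ = cos 12.9° / √3.8 = 0.9748/1.949 = 0.5000.
φ₁ = arccos(0.5000) ≈ 60.0°.

60.0°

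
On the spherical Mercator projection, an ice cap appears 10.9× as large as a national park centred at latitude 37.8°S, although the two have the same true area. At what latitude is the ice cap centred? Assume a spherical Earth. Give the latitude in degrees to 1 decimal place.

Mercator areal scale is sec²φ, so apparent-area ratio = sec²φ₁ / sec²φ₂ = cos²φ₂ / cos²φ₁.
cos²φ₂ / cos²φ₁ = 10.9  ⇒  cos φ₁ = cos 37.8° / √10.9 = 0.7902/3.302 = 0.2393.
φ₁ = arccos(0.2393) ≈ 76.2°.

76.2°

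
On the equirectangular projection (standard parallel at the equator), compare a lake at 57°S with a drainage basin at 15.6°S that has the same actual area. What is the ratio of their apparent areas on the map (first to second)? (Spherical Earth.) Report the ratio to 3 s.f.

For the equirectangular projection with φ₀ = 0 (plate carrée), h = 1 along meridians and k = sec φ along parallels.
Areal scale at 57°: h·k = 1.000 × 1.836 = 1.836.
Areal scale at 15.6°: h·k = 1.000 × 1.038 = 1.038.
Ratio = 1.836/1.038 ≈ 1.77.

1.77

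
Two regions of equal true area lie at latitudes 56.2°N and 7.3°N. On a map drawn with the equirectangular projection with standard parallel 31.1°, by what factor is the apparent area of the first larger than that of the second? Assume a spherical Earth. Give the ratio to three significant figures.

1.78

The equidistant cylindrical projection with φ₀ = 31.1° has h = 1 (meridians true) and k = cos φ₀ / cos φ along parallels.
Areal scale at 56.2°: h·k = 1.000 × 1.539 = 1.539.
Areal scale at 7.3°: h·k = 1.000 × 0.8633 = 0.8633.
Ratio = 1.539/0.8633 ≈ 1.78.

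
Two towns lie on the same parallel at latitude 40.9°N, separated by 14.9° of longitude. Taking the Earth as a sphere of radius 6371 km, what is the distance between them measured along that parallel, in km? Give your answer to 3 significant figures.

1250 km

Arc length along a parallel = R cos φ · Δλ (with Δλ in radians).
= 6371 × cos 40.9° × (14.9° × π/180) = 6371 × 0.7559 × 0.2601 ≈ 1250 km.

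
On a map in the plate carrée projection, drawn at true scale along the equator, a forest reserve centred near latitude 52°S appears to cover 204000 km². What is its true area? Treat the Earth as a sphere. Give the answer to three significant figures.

Plate carrée maps x = Rλ, y = Rφ. The meridian scale is h = 1 and the parallel scale is k = 1/cos φ = sec φ.
Areal scale = h·k = 1 × sec φ; at 52°, h = 1.000, k = 1.624, so h·k = 1.624.
True area = apparent / (areal scale) = 204000 / 1.624 ≈ 126000 km².

126000 km²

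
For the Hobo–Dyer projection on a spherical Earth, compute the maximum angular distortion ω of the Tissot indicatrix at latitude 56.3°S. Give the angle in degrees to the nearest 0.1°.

40.1°

The Hobo–Dyer projection is cylindrical equal-area with φ₀ = 37.5°. A cylindrical equal-area projection with standard parallel φ₀ has meridian scale h = cos φ / cos φ₀ and parallel scale k = cos φ₀ / cos φ (so areas are preserved, h·k = 1).
At 56.3°: h = 0.6994, k = 1.430; principal scales a = 1.430, b = 0.6994.
sin(ω/2) = (a − b)/(a + b) = 0.7305/2.129 = 0.3431, so ω = 2 arcsin(0.3431) ≈ 40.1°.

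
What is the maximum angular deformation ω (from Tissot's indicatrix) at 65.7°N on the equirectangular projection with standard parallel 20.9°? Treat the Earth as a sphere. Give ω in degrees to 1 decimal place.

With standard parallel φ₀ = 20.9°, the equirectangular projection gives x = Rλ cos φ₀, y = Rφ, so h = 1 and k = cos 20.9° / cos φ.
At 65.7°: h = 1.000, k = 2.270; principal scales a = 2.270, b = 1.000.
sin(ω/2) = (a − b)/(a + b) = 1.270/3.270 = 0.3884, so ω = 2 arcsin(0.3884) ≈ 45.7°.

45.7°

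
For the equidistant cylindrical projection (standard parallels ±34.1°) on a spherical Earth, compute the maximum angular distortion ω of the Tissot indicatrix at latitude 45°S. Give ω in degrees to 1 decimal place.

With standard parallel φ₀ = 34.1°, the equirectangular projection gives x = Rλ cos φ₀, y = Rφ, so h = 1 and k = cos 34.1° / cos φ.
At 45°: h = 1.000, k = 1.171; principal scales a = 1.171, b = 1.000.
sin(ω/2) = (a − b)/(a + b) = 0.1711/2.171 = 0.07879, so ω = 2 arcsin(0.07879) ≈ 9.0°.

9.0°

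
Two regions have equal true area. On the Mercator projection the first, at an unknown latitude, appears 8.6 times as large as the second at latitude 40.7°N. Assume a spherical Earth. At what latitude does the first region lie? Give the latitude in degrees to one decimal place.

For equal true areas on Mercator, apparent areas scale as sec²φ, so the ratio is cos²φ₂ / cos²φ₁.
cos²φ₂ / cos²φ₁ = 8.6  ⇒  cos φ₁ = cos 40.7° / √8.6 = 0.7581/2.933 = 0.2585.
φ₁ = arccos(0.2585) ≈ 75.0°.

75.0°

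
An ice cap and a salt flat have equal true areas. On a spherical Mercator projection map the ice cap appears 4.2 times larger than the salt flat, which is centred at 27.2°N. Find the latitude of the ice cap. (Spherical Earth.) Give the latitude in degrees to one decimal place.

On Mercator, (apparent₁)/(apparent₂) = sec²φ₁ / sec²φ₂ when true areas are equal.
cos²φ₂ / cos²φ₁ = 4.2  ⇒  cos φ₁ = cos 27.2° / √4.2 = 0.8894/2.049 = 0.4340.
φ₁ = arccos(0.4340) ≈ 64.3°.

64.3°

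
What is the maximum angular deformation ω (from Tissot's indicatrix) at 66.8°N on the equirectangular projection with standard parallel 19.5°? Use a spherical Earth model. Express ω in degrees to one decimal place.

48.5°

With standard parallel φ₀ = 19.5°, the equirectangular projection gives x = Rλ cos φ₀, y = Rφ, so h = 1 and k = cos 19.5° / cos φ.
At 66.8°: h = 1.000, k = 2.393; principal scales a = 2.393, b = 1.000.
sin(ω/2) = (a − b)/(a + b) = 1.393/3.393 = 0.4105, so ω = 2 arcsin(0.4105) ≈ 48.5°.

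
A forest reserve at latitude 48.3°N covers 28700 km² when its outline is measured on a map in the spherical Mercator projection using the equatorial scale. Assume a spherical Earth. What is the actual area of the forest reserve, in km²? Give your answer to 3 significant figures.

For Mercator, h = k = sec φ (a conformal cylindrical projection has a single point scale, 1/cos φ).
Areal scale = k² = sec²φ = 1/cos²(48.3°) = 1/0.6652² = 2.260.
True area = apparent / (areal scale) = 28700 / 2.260 ≈ 12700 km².

12700 km²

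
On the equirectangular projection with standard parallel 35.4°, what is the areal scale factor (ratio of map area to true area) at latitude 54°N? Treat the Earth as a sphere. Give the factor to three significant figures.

In the equirectangular projection with standard parallel φ₀ = 35.4° (x = Rλ cos φ₀, y = Rφ), meridians are true-scale (h = 1) and the parallel scale is k = cos φ₀ / cos φ.
Areal scale = h·k = 1 × cos φ₀ / cos φ; at 54°, h = 1.000, k = 1.387, so h·k = 1.387.

1.39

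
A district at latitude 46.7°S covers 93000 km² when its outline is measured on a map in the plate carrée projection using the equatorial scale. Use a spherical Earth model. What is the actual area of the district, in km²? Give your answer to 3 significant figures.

63800 km²

Plate carrée maps x = Rλ, y = Rφ. The meridian scale is h = 1 and the parallel scale is k = 1/cos φ = sec φ.
Areal scale = h·k = 1 × sec φ; at 46.7°, h = 1.000, k = 1.458, so h·k = 1.458.
True area = apparent / (areal scale) = 93000 / 1.458 ≈ 63800 km².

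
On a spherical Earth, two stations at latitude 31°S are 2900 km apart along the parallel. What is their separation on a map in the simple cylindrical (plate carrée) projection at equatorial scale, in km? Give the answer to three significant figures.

3380 km

Plate carrée maps x = Rλ, y = Rφ. The meridian scale is h = 1 and the parallel scale is k = 1/cos φ = sec φ.
Along the parallel, k = sec 31° = 1/0.8572 = 1.167.
Map distance = 2900 × 1.167 ≈ 3380 km.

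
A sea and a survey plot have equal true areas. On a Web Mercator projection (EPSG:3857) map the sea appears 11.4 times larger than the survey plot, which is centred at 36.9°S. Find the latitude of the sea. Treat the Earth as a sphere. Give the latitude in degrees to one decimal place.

For equal true areas on Mercator, apparent areas scale as sec²φ, so the ratio is cos²φ₂ / cos²φ₁.
cos²φ₂ / cos²φ₁ = 11.4  ⇒  cos φ₁ = cos 36.9° / √11.4 = 0.7997/3.376 = 0.2368.
φ₁ = arccos(0.2368) ≈ 76.3°.

76.3°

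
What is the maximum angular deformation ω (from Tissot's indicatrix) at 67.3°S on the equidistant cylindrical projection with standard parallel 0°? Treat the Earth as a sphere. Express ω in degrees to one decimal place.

52.6°

For the equirectangular projection with φ₀ = 0 (plate carrée), h = 1 along meridians and k = sec φ along parallels.
At 67.3°: h = 1.000, k = 2.591; principal scales a = 2.591, b = 1.000.
sin(ω/2) = (a − b)/(a + b) = 1.591/3.591 = 0.4431, so ω = 2 arcsin(0.4431) ≈ 52.6°.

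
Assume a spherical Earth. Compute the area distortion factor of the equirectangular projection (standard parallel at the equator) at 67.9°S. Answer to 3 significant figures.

Plate carrée maps x = Rλ, y = Rφ. The meridian scale is h = 1 and the parallel scale is k = 1/cos φ = sec φ.
Areal scale = h·k = 1 × sec φ; at 67.9°, h = 1.000, k = 2.658, so h·k = 2.658.

2.66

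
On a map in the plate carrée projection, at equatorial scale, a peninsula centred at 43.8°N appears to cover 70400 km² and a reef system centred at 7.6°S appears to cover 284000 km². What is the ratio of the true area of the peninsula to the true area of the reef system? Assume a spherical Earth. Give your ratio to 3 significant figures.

Plate carrée has h = 1 and k = sec φ, giving areal scale sec φ; true area = (apparent area) · cos φ.
True area of peninsula: 70400 × cos(43.8°) = 70400 × 0.7218 = 50810 km².
True area of reef system: 284000 × cos(7.6°) = 284000 × 0.9912 = 281500 km².
Ratio = 50810 / 281500 ≈ 0.181.

0.181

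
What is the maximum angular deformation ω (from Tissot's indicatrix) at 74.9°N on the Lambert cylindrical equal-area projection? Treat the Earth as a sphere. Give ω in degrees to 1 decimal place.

The Lambert cylindrical equal-area projection is the cylindrical equal-area projection with its standard parallel at the equator (φ₀ = 0). A cylindrical equal-area projection with standard parallel φ₀ has meridian scale h = cos φ / cos φ₀ and parallel scale k = cos φ₀ / cos φ (so areas are preserved, h·k = 1).
At 74.9°: h = 0.2605, k = 3.839; principal scales a = 3.839, b = 0.2605.
sin(ω/2) = (a − b)/(a + b) = 3.578/4.099 = 0.8729, so ω = 2 arcsin(0.8729) ≈ 121.6°.

121.6°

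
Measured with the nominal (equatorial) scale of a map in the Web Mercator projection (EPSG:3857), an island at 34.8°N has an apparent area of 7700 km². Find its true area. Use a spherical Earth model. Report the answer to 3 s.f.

5190 km²

Mercator is conformal, so the point scale is isotropic: h = k = sec φ = 1/cos φ.
Areal scale = k² = sec²φ = 1/cos²(34.8°) = 1/0.8211² = 1.483.
True area = apparent / (areal scale) = 7700 / 1.483 ≈ 5190 km².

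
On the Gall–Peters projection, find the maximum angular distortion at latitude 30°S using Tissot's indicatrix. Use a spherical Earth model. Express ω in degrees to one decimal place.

23.1°

Gall–Peters is a cylindrical equal-area projection with standard parallels at ±45°. For cylindrical equal-area with standard parallel φ₀, h = cos φ / cos φ₀ and k = cos φ₀ / cos φ, so h·k = 1.
At 30°: h = 1.225, k = 0.8165; principal scales a = 1.225, b = 0.8165.
sin(ω/2) = (a − b)/(a + b) = 0.4082/2.041 = 0.2000, so ω = 2 arcsin(0.2000) ≈ 23.1°.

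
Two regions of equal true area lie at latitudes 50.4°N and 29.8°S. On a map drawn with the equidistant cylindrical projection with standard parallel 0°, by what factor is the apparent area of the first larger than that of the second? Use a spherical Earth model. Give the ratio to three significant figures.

For the equirectangular projection with φ₀ = 0 (plate carrée), h = 1 along meridians and k = sec φ along parallels.
Areal scale at 50.4°: h·k = 1.000 × 1.569 = 1.569.
Areal scale at 29.8°: h·k = 1.000 × 1.152 = 1.152.
Ratio = 1.569/1.152 ≈ 1.36.

1.36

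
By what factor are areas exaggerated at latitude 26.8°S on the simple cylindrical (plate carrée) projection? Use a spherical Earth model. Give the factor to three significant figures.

1.12

For the equirectangular projection with φ₀ = 0 (plate carrée), h = 1 along meridians and k = sec φ along parallels.
Areal scale = h·k = 1 × sec φ; at 26.8°, h = 1.000, k = 1.120, so h·k = 1.120.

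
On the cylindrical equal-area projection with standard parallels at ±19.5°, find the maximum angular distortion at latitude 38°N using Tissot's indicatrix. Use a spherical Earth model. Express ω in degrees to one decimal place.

A cylindrical equal-area projection with standard parallel φ₀ has meridian scale h = cos φ / cos φ₀ and parallel scale k = cos φ₀ / cos φ (so areas are preserved, h·k = 1).
At 38°: h = 0.8360, k = 1.196; principal scales a = 1.196, b = 0.8360.
sin(ω/2) = (a − b)/(a + b) = 0.3603/2.032 = 0.1773, so ω = 2 arcsin(0.1773) ≈ 20.4°.

20.4°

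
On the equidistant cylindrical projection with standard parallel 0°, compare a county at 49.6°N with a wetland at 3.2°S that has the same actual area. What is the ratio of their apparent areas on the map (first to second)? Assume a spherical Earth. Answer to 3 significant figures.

1.54

In the plate carrée (x = Rλ, y = Rφ), meridians are true-scale (h = 1) and parallels are stretched by k = sec φ.
Areal scale at 49.6°: h·k = 1.000 × 1.543 = 1.543.
Areal scale at 3.2°: h·k = 1.000 × 1.002 = 1.002.
Ratio = 1.543/1.002 ≈ 1.54.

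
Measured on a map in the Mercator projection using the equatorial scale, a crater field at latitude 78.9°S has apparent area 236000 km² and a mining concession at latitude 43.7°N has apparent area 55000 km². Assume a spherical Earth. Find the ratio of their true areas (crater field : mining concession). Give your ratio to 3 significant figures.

0.304

Mercator's areal exaggeration is sec²φ; hence true area = (apparent area) · cos²φ.
True area of crater field: 236000 × cos²(78.9°) = 236000 × 0.03706 = 8747 km².
True area of mining concession: 55000 × cos²(43.7°) = 55000 × 0.5227 = 28750 km².
Ratio = 8747 / 28750 ≈ 0.304.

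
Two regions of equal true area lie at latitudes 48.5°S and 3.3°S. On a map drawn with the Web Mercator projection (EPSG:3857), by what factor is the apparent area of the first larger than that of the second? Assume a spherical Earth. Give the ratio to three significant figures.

2.27

Mercator is conformal with k = sec φ, so areal scale = k² = sec²φ.
At 48.5°: sec²(48.5°) = 1/0.6626² = 2.278.
At 3.3°: sec²(3.3°) = 1/0.9983² = 1.003.
Ratio = 2.278/1.003 = cos²(3.3°)/cos²(48.5°) ≈ 2.27.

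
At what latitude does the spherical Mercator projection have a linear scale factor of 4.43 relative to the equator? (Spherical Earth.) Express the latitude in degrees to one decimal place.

77.0°

Mercator scale is k = sec φ = 1/cos φ.
1/cos φ = 4.43  ⇒  cos φ = 0.2257  ⇒  φ = arccos(0.2257) ≈ 77.0°.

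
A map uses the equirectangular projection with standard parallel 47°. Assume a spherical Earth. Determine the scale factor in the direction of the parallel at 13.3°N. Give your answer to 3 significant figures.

0.701

With standard parallel φ₀ = 47°, the equirectangular projection gives x = Rλ cos φ₀, y = Rφ, so h = 1 and k = cos 47° / cos φ.
k = cos 47° / cos 13.3° = 0.6820/0.9732 = 0.7008.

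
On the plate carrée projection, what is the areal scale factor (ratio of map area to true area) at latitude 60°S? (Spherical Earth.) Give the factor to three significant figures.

For the equirectangular projection with φ₀ = 0 (plate carrée), h = 1 along meridians and k = sec φ along parallels.
Areal scale = h·k = 1 × sec φ; at 60°, h = 1.000, k = 2.000, so h·k = 2.000.

2.00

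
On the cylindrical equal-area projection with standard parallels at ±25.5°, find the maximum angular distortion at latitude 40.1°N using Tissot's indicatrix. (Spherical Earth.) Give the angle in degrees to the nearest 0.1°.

A cylindrical equal-area projection with standard parallel φ₀ has meridian scale h = cos φ / cos φ₀ and parallel scale k = cos φ₀ / cos φ (so areas are preserved, h·k = 1).
At 40.1°: h = 0.8475, k = 1.180; principal scales a = 1.180, b = 0.8475.
sin(ω/2) = (a − b)/(a + b) = 0.3325/2.027 = 0.1640, so ω = 2 arcsin(0.1640) ≈ 18.9°.

18.9°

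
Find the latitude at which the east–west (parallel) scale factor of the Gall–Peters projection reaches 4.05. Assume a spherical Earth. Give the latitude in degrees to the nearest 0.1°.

79.9°

Gall–Peters is a cylindrical equal-area projection with standard parallels at ±45°. A cylindrical equal-area projection with standard parallel φ₀ has meridian scale h = cos φ / cos φ₀ and parallel scale k = cos φ₀ / cos φ (so areas are preserved, h·k = 1).
k = cos φ₀ / cos φ = 4.05  ⇒  cos φ = cos 45° / 4.05 = 0.1746.
φ = arccos(0.1746) ≈ 79.9°.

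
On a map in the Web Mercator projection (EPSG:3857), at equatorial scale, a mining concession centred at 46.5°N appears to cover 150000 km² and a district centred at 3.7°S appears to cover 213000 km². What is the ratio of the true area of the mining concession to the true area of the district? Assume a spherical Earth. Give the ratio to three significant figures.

0.335

Mercator's areal exaggeration is sec²φ; hence true area = (apparent area) · cos²φ.
True area of mining concession: 150000 × cos²(46.5°) = 150000 × 0.4738 = 71070 km².
True area of district: 213000 × cos²(3.7°) = 213000 × 0.9958 = 212100 km².
Ratio = 71070 / 212100 ≈ 0.335.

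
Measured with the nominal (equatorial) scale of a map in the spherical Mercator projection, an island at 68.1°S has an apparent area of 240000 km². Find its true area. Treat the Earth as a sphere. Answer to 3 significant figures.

Mercator is conformal, so the point scale is isotropic: h = k = sec φ = 1/cos φ.
Areal scale = k² = sec²φ = 1/cos²(68.1°) = 1/0.3730² = 7.188.
True area = apparent / (areal scale) = 240000 / 7.188 ≈ 33400 km².

33400 km²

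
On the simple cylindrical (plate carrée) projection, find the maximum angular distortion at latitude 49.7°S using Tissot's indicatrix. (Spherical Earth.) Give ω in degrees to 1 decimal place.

24.8°

For the equirectangular projection with φ₀ = 0 (plate carrée), h = 1 along meridians and k = sec φ along parallels.
At 49.7°: h = 1.000, k = 1.546; principal scales a = 1.546, b = 1.000.
sin(ω/2) = (a − b)/(a + b) = 0.5461/2.546 = 0.2145, so ω = 2 arcsin(0.2145) ≈ 24.8°.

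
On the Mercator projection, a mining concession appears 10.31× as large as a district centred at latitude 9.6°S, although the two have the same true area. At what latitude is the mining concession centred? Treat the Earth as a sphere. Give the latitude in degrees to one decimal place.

On Mercator, (apparent₁)/(apparent₂) = sec²φ₁ / sec²φ₂ when true areas are equal.
cos²φ₂ / cos²φ₁ = 10.31  ⇒  cos φ₁ = cos 9.6° / √10.31 = 0.9860/3.211 = 0.3071.
φ₁ = arccos(0.3071) ≈ 72.1°.

72.1°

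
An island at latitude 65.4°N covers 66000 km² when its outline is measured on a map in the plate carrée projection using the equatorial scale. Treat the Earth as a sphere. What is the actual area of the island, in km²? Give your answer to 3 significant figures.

27500 km²

Plate carrée maps x = Rλ, y = Rφ. The meridian scale is h = 1 and the parallel scale is k = 1/cos φ = sec φ.
Areal scale = h·k = 1 × sec φ; at 65.4°, h = 1.000, k = 2.402, so h·k = 2.402.
True area = apparent / (areal scale) = 66000 / 2.402 ≈ 27500 km².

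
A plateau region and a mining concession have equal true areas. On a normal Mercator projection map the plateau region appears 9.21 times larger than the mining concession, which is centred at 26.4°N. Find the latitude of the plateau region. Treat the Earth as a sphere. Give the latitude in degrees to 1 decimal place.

On Mercator, (apparent₁)/(apparent₂) = sec²φ₁ / sec²φ₂ when true areas are equal.
cos²φ₂ / cos²φ₁ = 9.21  ⇒  cos φ₁ = cos 26.4° / √9.21 = 0.8957/3.035 = 0.2951.
φ₁ = arccos(0.2951) ≈ 72.8°.

72.8°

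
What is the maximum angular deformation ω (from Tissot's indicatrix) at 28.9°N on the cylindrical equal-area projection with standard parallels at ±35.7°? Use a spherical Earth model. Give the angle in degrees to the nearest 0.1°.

8.6°

For cylindrical equal-area with standard parallel φ₀, h = cos φ / cos φ₀ and k = cos φ₀ / cos φ, so h·k = 1.
At 28.9°: h = 1.078, k = 0.9276; principal scales a = 1.078, b = 0.9276.
sin(ω/2) = (a − b)/(a + b) = 0.1504/2.006 = 0.07501, so ω = 2 arcsin(0.07501) ≈ 8.6°.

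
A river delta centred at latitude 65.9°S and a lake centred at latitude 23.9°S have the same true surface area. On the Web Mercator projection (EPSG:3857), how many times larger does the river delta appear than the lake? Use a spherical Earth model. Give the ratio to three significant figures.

5.01

Mercator is conformal with k = sec φ, so areal scale = k² = sec²φ.
At 65.9°: sec²(65.9°) = 1/0.4083² = 5.998.
At 23.9°: sec²(23.9°) = 1/0.9143² = 1.196.
Ratio = 5.998/1.196 = cos²(23.9°)/cos²(65.9°) ≈ 5.01.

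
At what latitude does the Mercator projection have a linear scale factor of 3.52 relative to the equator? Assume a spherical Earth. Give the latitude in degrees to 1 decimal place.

Mercator scale is k = sec φ = 1/cos φ.
1/cos φ = 3.52  ⇒  cos φ = 0.2841  ⇒  φ = arccos(0.2841) ≈ 73.5°.

73.5°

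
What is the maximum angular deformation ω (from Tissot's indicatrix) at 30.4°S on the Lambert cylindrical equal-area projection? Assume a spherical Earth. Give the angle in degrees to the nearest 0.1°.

The Lambert cylindrical equal-area projection is the cylindrical equal-area projection with its standard parallel at the equator (φ₀ = 0). A cylindrical equal-area projection with standard parallel φ₀ has meridian scale h = cos φ / cos φ₀ and parallel scale k = cos φ₀ / cos φ (so areas are preserved, h·k = 1).
At 30.4°: h = 0.8625, k = 1.159; principal scales a = 1.159, b = 0.8625.
sin(ω/2) = (a − b)/(a + b) = 0.2969/2.022 = 0.1468, so ω = 2 arcsin(0.1468) ≈ 16.9°.

16.9°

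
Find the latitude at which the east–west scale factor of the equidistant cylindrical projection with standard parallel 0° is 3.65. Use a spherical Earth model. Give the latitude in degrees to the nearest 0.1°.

Plate carrée: h = 1, k = sec φ along parallels.
sec φ = 3.65  ⇒  cos φ = 0.2740  ⇒  φ ≈ 74.1°.

74.1°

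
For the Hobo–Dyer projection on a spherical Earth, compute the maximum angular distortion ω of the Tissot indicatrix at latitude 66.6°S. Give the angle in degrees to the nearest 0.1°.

73.6°

The Hobo–Dyer projection is cylindrical equal-area with φ₀ = 37.5°. For cylindrical equal-area with standard parallel φ₀, h = cos φ / cos φ₀ and k = cos φ₀ / cos φ, so h·k = 1.
At 66.6°: h = 0.5006, k = 1.998; principal scales a = 1.998, b = 0.5006.
sin(ω/2) = (a − b)/(a + b) = 1.497/2.498 = 0.5992, so ω = 2 arcsin(0.5992) ≈ 73.6°.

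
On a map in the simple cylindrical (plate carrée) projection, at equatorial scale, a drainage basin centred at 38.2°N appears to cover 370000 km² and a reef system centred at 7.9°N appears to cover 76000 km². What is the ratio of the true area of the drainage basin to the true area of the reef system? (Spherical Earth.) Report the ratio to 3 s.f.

3.86

On the plate carrée, areal scale = h·k = 1 × sec φ, so true area = apparent × cos φ.
True area of drainage basin: 370000 × cos(38.2°) = 370000 × 0.7859 = 290800 km².
True area of reef system: 76000 × cos(7.9°) = 76000 × 0.9905 = 75280 km².
Ratio = 290800 / 75280 ≈ 3.86.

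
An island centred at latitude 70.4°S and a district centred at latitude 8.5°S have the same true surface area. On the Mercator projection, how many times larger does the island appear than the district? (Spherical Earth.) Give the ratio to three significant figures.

8.69

On Mercator, area is exaggerated by sec²φ = 1/cos²φ.
At 70.4°: sec²(70.4°) = 1/0.3355² = 8.887.
At 8.5°: sec²(8.5°) = 1/0.9890² = 1.022.
Ratio = 8.887/1.022 = cos²(8.5°)/cos²(70.4°) ≈ 8.69.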